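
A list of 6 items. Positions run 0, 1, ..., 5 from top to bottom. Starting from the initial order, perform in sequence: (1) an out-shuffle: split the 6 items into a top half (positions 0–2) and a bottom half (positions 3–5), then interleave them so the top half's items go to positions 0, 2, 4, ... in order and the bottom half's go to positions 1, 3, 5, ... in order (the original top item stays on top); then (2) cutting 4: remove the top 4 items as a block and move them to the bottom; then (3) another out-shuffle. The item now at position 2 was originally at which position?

Undo the operations in reverse order, starting from position 2:
  undo op 3 (out-shuffle, from top half): 2 ← 1
  undo op 2 (cut 4): 1 ← 5
  undo op 1 (out-shuffle, from bottom half): 5 ← 5
So the item at position 2 came from original position 5.

5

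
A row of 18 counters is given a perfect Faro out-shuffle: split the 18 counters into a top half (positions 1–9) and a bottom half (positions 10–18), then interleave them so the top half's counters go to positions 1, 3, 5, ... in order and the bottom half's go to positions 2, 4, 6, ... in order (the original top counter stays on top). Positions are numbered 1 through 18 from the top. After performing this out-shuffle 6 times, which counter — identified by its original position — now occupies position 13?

15

Work backwards from position 13, undoing one out-shuffle at a time:
13 ← 7 ← 4 ← 11 ← 6 ← 12 ← 15
So the counter now at position 13 started at position 15.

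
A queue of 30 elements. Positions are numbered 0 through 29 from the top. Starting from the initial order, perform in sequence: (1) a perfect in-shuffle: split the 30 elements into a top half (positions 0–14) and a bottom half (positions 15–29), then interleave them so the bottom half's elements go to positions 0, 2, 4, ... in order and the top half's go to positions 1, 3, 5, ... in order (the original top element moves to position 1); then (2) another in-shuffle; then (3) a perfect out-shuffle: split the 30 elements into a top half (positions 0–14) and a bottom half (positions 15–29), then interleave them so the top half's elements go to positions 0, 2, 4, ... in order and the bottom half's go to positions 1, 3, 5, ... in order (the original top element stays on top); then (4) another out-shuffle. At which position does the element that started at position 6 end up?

Track the element from position 6 forward through each operation:
  after op 1 (in-shuffle): 6 → 13
  after op 2 (in-shuffle): 13 → 27
  after op 3 (out-shuffle): 27 → 25
  after op 4 (out-shuffle): 25 → 21

21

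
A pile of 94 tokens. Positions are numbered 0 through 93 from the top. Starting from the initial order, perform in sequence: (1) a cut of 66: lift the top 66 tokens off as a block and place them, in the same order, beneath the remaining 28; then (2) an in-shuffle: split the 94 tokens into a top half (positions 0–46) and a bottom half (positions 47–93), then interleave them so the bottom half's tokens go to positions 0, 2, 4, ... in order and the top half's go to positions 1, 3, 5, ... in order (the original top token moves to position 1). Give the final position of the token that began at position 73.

15

Track the token from position 73 forward through each operation:
  after op 1 (cut 66): 73 → 7
  after op 2 (in-shuffle): 7 → 15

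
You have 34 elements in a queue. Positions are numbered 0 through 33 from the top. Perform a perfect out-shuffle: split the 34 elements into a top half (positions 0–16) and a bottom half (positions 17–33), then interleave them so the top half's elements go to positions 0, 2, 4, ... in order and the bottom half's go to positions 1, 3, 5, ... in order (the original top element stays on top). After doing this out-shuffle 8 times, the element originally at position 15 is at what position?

12

Track the element's position through each out-shuffle:
15 → 30 → 27 → 21 → 9 → 18 → 3 → 6 → 12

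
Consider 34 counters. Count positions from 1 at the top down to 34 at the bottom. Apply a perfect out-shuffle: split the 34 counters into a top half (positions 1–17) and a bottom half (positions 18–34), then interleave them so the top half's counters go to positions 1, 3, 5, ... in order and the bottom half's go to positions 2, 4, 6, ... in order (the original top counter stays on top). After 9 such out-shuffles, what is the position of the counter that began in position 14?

24

Track the counter's position through each out-shuffle:
14 → 27 → 20 → 6 → 11 → 21 → 8 → 15 → 29 → 24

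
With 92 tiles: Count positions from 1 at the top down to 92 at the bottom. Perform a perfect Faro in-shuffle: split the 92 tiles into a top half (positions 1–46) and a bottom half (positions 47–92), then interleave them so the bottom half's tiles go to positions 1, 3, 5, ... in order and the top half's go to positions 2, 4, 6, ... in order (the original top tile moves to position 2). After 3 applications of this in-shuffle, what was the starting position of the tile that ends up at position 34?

74

Work backwards from position 34, undoing one in-shuffle at a time:
34 ← 17 ← 55 ← 74
So the tile now at position 34 started at position 74.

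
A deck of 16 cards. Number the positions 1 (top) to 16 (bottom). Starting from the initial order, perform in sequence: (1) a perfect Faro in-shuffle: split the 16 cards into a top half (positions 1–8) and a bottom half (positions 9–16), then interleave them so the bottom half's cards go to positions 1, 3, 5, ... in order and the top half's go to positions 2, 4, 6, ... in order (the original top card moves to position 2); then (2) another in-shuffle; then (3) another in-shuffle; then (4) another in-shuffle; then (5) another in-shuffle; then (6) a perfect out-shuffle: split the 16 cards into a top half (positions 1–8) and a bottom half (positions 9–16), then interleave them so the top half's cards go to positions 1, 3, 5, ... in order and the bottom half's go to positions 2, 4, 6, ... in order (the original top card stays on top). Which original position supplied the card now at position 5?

Undo the operations in reverse order, starting from position 5:
  undo op 6 (out-shuffle, from top half): 5 ← 3
  undo op 5 (in-shuffle, from bottom half): 3 ← 10
  undo op 4 (in-shuffle, from top half): 10 ← 5
  undo op 3 (in-shuffle, from bottom half): 5 ← 11
  undo op 2 (in-shuffle, from bottom half): 11 ← 14
  undo op 1 (in-shuffle, from top half): 14 ← 7
So the card at position 5 came from original position 7.

7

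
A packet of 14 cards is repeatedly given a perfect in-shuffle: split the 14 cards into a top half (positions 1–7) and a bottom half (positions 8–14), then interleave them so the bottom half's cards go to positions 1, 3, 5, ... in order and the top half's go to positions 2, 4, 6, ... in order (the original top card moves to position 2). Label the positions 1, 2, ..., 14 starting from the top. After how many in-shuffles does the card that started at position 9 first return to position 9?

Follow position 9 under repeated in-shuffles:
9 → 3 → 6 → 12 → 9
It first returns after 4 in-shuffles.

4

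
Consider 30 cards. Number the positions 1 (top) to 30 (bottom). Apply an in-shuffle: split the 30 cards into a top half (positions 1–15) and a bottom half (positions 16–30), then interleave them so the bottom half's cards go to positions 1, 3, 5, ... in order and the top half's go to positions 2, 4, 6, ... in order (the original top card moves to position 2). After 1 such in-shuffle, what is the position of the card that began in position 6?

Track the card's position through each in-shuffle:
6 → 12

12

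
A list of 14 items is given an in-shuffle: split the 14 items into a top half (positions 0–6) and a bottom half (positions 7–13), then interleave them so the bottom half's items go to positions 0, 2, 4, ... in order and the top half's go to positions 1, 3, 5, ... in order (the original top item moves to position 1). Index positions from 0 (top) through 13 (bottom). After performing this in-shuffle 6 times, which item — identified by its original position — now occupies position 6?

12

Work backwards from position 6, undoing one in-shuffle at a time:
6 ← 10 ← 12 ← 13 ← 6 ← 10 ← 12
So the item now at position 6 started at position 12.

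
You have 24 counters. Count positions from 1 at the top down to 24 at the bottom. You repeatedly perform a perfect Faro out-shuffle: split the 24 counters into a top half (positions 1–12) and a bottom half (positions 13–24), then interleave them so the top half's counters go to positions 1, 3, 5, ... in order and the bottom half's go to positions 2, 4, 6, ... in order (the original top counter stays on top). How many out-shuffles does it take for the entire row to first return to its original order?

11

The out-shuffle permutes the 24 positions with cycle lengths [1, 1, 11, 11].
Every counter is home exactly when every cycle has completed a whole number of laps, i.e. after lcm(1, 11) = 11 out-shuffles.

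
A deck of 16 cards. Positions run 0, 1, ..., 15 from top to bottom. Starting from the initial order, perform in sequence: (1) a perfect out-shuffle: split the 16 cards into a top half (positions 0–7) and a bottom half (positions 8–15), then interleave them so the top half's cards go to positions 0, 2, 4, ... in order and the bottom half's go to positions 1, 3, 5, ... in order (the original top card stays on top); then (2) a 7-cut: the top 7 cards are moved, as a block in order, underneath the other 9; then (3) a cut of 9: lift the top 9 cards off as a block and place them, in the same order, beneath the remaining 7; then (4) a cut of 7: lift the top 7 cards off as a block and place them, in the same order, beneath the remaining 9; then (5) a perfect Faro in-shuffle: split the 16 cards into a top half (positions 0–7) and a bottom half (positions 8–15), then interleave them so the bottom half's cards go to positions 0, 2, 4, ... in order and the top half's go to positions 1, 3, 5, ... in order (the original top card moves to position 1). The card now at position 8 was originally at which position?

Undo the operations in reverse order, starting from position 8:
  undo op 5 (in-shuffle, from bottom half): 8 ← 12
  undo op 4 (cut 7): 12 ← 3
  undo op 3 (cut 9): 3 ← 12
  undo op 2 (cut 7): 12 ← 3
  undo op 1 (out-shuffle, from bottom half): 3 ← 9
So the card at position 8 came from original position 9.

9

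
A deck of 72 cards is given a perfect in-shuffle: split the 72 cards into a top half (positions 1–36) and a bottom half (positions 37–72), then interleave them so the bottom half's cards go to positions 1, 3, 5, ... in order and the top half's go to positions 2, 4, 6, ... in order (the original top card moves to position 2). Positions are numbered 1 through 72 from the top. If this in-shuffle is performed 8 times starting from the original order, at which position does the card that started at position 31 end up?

Track the card's position through each in-shuffle:
31 → 62 → 51 → 29 → 58 → 43 → 13 → 26 → 52

52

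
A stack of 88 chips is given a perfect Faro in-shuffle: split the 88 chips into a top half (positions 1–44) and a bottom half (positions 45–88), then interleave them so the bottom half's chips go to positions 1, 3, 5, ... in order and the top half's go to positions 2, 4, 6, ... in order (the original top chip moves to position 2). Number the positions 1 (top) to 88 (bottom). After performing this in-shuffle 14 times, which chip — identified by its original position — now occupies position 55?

18

Work backwards from position 55, undoing one in-shuffle at a time:
55 ← 72 ← 36 ← 18 ← 9 ← ... ← 18 (14 steps).
So the chip now at position 55 started at position 18.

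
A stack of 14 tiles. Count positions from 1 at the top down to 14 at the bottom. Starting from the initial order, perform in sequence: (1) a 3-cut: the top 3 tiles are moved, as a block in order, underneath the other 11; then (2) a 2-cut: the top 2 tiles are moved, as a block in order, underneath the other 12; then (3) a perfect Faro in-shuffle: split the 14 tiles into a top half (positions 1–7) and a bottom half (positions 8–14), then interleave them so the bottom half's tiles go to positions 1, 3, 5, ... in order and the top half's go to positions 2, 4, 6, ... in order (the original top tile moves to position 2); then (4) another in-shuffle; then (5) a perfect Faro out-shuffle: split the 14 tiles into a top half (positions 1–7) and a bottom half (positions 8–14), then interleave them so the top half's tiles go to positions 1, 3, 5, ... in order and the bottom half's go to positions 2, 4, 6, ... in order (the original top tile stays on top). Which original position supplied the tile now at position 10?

Undo the operations in reverse order, starting from position 10:
  undo op 5 (out-shuffle, from bottom half): 10 ← 12
  undo op 4 (in-shuffle, from top half): 12 ← 6
  undo op 3 (in-shuffle, from top half): 6 ← 3
  undo op 2 (cut 2): 3 ← 5
  undo op 1 (cut 3): 5 ← 8
So the tile at position 10 came from original position 8.

8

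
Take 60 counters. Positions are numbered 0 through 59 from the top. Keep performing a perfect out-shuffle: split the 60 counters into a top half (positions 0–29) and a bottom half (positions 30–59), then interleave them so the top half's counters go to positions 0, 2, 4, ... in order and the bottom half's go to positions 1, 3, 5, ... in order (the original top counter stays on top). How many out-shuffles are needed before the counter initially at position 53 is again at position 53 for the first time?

Follow position 53 under repeated out-shuffles:
53 → 47 → 35 → 11 → 22 → 44 → 29 → 58 → ... → 53 (length 58)
It first returns after 58 out-shuffles.

58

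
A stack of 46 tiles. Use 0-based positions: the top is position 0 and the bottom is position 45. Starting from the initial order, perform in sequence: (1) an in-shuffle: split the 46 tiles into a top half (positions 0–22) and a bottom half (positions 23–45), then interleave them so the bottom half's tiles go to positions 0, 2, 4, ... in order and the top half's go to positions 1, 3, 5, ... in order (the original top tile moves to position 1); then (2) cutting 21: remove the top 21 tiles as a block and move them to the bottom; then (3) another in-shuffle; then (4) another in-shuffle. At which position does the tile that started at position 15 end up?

Track the tile from position 15 forward through each operation:
  after op 1 (in-shuffle): 15 → 31
  after op 2 (cut 21): 31 → 10
  after op 3 (in-shuffle): 10 → 21
  after op 4 (in-shuffle): 21 → 43

43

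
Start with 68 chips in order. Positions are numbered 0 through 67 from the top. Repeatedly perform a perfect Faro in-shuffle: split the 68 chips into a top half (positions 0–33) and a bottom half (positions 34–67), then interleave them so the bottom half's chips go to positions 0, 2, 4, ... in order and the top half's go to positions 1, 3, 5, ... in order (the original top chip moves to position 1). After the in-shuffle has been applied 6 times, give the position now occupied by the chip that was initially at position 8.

23

Track the chip's position through each in-shuffle:
8 → 17 → 35 → 2 → 5 → 11 → 23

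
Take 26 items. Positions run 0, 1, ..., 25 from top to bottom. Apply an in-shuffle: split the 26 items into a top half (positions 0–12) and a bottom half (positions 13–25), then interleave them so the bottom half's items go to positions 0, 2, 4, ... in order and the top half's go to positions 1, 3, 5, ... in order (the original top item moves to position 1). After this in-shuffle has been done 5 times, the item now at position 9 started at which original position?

Work backwards from position 9, undoing one in-shuffle at a time:
9 ← 4 ← 15 ← 7 ← 3 ← 1
So the item now at position 9 started at position 1.

1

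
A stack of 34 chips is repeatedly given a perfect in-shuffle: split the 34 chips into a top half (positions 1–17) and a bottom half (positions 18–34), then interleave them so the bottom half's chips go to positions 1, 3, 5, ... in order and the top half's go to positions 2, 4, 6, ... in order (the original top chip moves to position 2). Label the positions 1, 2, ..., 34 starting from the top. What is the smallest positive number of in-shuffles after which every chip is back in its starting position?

12

The in-shuffle permutes the 34 positions with cycle lengths [3, 3, 4, 12, 12].
Every chip is home exactly when every cycle has completed a whole number of laps, i.e. after lcm(3, 4, 12) = 12 in-shuffles.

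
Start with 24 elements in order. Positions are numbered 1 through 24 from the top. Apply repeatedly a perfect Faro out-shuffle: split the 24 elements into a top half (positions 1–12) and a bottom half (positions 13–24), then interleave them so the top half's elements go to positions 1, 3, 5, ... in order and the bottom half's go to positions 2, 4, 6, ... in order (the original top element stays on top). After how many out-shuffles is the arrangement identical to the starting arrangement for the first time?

11

The out-shuffle permutes the 24 positions with cycle lengths [1, 1, 11, 11].
Every element is home exactly when every cycle has completed a whole number of laps, i.e. after lcm(1, 11) = 11 out-shuffles.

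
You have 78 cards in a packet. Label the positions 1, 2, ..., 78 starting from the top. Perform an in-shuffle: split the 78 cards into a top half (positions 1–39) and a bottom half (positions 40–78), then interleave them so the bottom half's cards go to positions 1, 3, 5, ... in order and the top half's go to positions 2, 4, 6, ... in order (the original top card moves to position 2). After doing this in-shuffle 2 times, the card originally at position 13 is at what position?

Track the card's position through each in-shuffle:
13 → 26 → 52

52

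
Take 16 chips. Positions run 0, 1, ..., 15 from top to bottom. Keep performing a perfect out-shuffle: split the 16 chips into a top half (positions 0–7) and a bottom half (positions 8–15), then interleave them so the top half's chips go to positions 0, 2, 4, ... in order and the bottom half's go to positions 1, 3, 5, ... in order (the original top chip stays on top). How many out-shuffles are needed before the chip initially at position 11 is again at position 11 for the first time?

Follow position 11 under repeated out-shuffles:
11 → 7 → 14 → 13 → 11
It first returns after 4 out-shuffles.

4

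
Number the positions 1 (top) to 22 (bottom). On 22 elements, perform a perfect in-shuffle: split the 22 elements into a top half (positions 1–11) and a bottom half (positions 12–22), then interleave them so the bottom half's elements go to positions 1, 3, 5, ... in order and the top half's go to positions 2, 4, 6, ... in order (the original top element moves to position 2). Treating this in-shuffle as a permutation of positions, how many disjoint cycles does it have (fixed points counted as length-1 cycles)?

Trace each unvisited position around until it returns:
(1 2 4 8 16 9 ... len 11) (5 10 20 17 11 22 ... len 11)
2 cycles in total.

2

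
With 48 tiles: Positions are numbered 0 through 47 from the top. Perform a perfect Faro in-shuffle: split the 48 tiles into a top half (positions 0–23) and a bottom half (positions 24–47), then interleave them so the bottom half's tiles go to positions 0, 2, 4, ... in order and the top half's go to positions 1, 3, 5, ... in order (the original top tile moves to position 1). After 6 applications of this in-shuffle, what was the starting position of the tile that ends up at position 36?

Work backwards from position 36, undoing one in-shuffle at a time:
36 ← 42 ← 45 ← 22 ← 35 ← 17 ← 8
So the tile now at position 36 started at position 8.

8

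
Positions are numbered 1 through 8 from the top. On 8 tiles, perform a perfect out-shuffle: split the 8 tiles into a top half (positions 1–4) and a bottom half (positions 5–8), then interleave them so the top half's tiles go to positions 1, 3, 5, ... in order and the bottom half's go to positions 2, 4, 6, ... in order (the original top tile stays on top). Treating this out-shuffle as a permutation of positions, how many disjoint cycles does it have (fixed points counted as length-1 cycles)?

Trace each unvisited position around until it returns:
(1) (2 3 5) (4 7 6) (8)
4 cycles in total.

4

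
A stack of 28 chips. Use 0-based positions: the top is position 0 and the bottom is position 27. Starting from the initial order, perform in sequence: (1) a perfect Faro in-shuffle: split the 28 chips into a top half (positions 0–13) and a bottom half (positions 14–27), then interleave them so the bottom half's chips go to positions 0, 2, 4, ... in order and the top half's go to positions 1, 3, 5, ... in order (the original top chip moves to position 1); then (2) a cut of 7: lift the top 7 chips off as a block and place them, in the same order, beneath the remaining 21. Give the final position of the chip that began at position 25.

Track the chip from position 25 forward through each operation:
  after op 1 (in-shuffle): 25 → 22
  after op 2 (cut 7): 22 → 15

15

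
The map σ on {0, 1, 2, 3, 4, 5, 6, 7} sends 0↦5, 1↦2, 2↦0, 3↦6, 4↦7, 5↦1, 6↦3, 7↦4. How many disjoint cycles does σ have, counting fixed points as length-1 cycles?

3

Cycle decomposition: (0 5 1 2) (3 6) (4 7).
3 cycles.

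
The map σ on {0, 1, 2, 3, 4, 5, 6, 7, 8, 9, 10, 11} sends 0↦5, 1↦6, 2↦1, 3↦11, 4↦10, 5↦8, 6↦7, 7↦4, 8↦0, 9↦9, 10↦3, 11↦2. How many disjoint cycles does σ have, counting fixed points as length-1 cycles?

Cycle decomposition: (0 5 8) (1 6 7 4 10 3 11 2) (9).
3 cycles.

3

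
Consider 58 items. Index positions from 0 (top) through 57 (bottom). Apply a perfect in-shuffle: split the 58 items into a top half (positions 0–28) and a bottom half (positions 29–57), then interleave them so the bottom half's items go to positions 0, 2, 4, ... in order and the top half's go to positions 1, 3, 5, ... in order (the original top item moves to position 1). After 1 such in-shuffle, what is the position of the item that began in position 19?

39

Track the item's position through each in-shuffle:
19 → 39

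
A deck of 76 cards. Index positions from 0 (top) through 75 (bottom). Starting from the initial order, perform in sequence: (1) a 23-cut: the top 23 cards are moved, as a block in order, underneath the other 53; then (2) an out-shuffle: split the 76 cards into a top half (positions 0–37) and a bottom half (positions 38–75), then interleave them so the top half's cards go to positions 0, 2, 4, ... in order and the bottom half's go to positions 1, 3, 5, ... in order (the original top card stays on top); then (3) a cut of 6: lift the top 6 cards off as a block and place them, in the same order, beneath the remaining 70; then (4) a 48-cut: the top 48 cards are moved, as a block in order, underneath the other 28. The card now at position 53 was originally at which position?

0

Undo the operations in reverse order, starting from position 53:
  undo op 4 (cut 48): 53 ← 25
  undo op 3 (cut 6): 25 ← 31
  undo op 2 (out-shuffle, from bottom half): 31 ← 53
  undo op 1 (cut 23): 53 ← 0
So the card at position 53 came from original position 0.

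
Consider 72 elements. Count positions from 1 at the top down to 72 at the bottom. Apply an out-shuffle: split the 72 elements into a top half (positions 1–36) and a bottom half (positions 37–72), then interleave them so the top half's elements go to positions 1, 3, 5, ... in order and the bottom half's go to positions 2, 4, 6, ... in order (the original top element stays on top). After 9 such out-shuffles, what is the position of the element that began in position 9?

50

Track the element's position through each out-shuffle:
9 → 17 → 33 → 65 → 58 → 44 → 16 → 31 → 61 → 50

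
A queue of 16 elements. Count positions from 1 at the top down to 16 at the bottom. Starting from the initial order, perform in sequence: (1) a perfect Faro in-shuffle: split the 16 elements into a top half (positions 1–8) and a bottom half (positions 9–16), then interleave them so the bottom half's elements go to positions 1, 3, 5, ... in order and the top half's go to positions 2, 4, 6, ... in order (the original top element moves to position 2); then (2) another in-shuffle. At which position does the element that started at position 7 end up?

Track the element from position 7 forward through each operation:
  after op 1 (in-shuffle): 7 → 14
  after op 2 (in-shuffle): 14 → 11

11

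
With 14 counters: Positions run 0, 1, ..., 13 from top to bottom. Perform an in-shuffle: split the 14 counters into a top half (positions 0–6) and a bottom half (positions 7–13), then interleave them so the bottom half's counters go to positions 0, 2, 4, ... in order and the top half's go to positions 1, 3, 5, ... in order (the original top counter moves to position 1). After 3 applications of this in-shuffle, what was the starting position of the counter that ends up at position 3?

7

Work backwards from position 3, undoing one in-shuffle at a time:
3 ← 1 ← 0 ← 7
So the counter now at position 3 started at position 7.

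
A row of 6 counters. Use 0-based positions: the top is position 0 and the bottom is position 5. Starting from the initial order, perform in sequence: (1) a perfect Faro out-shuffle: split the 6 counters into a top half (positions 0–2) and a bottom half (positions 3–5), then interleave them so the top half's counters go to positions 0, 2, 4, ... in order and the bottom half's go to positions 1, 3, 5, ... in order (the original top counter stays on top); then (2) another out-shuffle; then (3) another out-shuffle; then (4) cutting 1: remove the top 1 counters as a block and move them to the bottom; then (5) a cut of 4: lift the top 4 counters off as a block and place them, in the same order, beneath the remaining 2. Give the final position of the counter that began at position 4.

Track the counter from position 4 forward through each operation:
  after op 1 (out-shuffle): 4 → 3
  after op 2 (out-shuffle): 3 → 1
  after op 3 (out-shuffle): 1 → 2
  after op 4 (cut 1): 2 → 1
  after op 5 (cut 4): 1 → 3

3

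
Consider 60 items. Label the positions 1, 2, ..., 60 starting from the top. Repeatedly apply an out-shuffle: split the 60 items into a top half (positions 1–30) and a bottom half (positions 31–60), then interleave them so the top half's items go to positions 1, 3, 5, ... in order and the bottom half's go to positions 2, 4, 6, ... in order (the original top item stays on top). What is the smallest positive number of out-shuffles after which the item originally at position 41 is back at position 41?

Follow position 41 under repeated out-shuffles:
41 → 22 → 43 → 26 → 51 → 42 → 24 → 47 → ... → 41 (length 58)
It first returns after 58 out-shuffles.

58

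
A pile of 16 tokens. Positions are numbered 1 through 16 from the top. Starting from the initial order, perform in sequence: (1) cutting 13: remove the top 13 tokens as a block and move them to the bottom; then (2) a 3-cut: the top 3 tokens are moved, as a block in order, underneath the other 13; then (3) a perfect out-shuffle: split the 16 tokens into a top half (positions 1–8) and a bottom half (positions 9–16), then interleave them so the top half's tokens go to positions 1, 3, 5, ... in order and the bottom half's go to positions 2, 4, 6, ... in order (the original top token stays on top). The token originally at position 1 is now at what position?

1

Track the token from position 1 forward through each operation:
  after op 1 (cut 13): 1 → 4
  after op 2 (cut 3): 4 → 1
  after op 3 (out-shuffle): 1 → 1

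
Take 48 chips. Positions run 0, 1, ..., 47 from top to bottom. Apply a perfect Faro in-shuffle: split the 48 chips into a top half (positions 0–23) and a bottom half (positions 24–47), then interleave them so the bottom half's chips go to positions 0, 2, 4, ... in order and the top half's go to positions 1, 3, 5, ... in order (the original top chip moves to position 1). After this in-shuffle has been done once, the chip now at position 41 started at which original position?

Work backwards from position 41, undoing one in-shuffle at a time:
41 ← 20
So the chip now at position 41 started at position 20.

20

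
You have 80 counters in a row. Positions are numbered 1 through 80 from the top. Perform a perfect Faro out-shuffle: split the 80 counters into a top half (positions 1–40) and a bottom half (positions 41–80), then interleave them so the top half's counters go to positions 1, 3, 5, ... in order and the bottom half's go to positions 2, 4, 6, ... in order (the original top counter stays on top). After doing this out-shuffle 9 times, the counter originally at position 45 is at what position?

Track the counter's position through each out-shuffle:
45 → 10 → 19 → 37 → 73 → 66 → 52 → 24 → 47 → 14

14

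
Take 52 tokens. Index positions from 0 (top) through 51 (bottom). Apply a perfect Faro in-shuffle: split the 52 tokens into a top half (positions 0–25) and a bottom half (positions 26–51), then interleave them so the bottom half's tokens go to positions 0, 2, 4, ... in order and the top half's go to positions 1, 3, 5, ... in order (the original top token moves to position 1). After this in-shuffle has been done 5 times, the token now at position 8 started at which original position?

Work backwards from position 8, undoing one in-shuffle at a time:
8 ← 30 ← 41 ← 20 ← 36 ← 44
So the token now at position 8 started at position 44.

44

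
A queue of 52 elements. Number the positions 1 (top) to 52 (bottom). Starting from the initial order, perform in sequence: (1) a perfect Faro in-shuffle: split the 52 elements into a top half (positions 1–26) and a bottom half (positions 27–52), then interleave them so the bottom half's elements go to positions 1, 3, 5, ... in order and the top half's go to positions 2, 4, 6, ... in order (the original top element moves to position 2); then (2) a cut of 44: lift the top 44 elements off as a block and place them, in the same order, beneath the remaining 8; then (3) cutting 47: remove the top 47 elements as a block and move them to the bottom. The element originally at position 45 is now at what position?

Track the element from position 45 forward through each operation:
  after op 1 (in-shuffle): 45 → 37
  after op 2 (cut 44): 37 → 45
  after op 3 (cut 47): 45 → 50

50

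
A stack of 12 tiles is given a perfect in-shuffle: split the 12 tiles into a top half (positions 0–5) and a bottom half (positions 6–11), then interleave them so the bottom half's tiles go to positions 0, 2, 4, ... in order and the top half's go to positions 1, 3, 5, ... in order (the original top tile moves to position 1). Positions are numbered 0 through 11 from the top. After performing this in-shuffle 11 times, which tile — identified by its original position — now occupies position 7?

Work backwards from position 7, undoing one in-shuffle at a time:
7 ← 3 ← 1 ← 0 ← 6 ← 9 ← 4 ← 8 ← 10 ← 11 ← 5 ← 2
So the tile now at position 7 started at position 2.

2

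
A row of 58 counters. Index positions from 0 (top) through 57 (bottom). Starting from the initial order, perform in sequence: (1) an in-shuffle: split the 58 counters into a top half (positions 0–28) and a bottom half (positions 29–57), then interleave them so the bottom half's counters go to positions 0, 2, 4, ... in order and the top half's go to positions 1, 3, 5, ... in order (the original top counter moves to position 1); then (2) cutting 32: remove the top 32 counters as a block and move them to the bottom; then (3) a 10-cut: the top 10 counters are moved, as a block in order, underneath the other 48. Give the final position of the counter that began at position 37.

Track the counter from position 37 forward through each operation:
  after op 1 (in-shuffle): 37 → 16
  after op 2 (cut 32): 16 → 42
  after op 3 (cut 10): 42 → 32

32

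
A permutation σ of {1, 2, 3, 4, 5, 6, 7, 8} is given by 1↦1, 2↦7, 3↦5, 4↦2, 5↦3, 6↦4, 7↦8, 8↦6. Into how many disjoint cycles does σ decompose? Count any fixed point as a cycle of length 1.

Cycle decomposition: (1) (2 7 8 6 4) (3 5).
3 cycles.

3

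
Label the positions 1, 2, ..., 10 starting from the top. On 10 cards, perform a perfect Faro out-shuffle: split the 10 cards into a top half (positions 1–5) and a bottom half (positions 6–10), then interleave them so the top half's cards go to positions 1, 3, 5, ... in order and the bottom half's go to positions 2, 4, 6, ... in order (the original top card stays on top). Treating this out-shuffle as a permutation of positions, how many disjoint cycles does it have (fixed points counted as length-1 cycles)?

Trace each unvisited position around until it returns:
(1) (2 3 5 9 8 6) (4 7) (10)
4 cycles in total.

4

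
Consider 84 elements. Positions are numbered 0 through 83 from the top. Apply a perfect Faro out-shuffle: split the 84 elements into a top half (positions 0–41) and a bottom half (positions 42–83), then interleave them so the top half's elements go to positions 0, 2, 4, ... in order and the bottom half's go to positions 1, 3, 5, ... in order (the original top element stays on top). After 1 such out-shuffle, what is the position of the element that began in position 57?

31

Track the element's position through each out-shuffle:
57 → 31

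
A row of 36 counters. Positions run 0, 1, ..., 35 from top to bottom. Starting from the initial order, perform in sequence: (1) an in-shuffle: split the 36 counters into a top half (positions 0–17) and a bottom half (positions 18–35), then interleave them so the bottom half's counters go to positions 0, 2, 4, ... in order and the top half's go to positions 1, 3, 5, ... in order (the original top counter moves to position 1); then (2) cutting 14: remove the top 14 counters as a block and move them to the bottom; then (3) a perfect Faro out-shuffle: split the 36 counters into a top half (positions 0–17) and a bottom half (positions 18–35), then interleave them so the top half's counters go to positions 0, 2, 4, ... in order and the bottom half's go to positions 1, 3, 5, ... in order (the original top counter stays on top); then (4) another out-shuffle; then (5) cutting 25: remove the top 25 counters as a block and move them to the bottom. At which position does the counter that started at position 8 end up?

Track the counter from position 8 forward through each operation:
  after op 1 (in-shuffle): 8 → 17
  after op 2 (cut 14): 17 → 3
  after op 3 (out-shuffle): 3 → 6
  after op 4 (out-shuffle): 6 → 12
  after op 5 (cut 25): 12 → 23

23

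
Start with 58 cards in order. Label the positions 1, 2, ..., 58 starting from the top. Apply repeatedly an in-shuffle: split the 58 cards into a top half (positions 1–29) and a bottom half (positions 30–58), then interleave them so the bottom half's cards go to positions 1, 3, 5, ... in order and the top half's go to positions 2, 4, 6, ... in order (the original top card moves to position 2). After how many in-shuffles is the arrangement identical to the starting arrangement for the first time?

58

The in-shuffle permutes the 58 positions with cycle lengths [58].
Every card is home exactly when every cycle has completed a whole number of laps, i.e. after lcm(58) = 58 in-shuffles.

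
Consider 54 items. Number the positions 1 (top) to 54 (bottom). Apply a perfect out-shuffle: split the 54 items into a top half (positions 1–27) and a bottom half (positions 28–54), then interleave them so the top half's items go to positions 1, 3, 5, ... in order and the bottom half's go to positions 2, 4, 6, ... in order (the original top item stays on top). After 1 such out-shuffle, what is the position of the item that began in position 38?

Track the item's position through each out-shuffle:
38 → 22

22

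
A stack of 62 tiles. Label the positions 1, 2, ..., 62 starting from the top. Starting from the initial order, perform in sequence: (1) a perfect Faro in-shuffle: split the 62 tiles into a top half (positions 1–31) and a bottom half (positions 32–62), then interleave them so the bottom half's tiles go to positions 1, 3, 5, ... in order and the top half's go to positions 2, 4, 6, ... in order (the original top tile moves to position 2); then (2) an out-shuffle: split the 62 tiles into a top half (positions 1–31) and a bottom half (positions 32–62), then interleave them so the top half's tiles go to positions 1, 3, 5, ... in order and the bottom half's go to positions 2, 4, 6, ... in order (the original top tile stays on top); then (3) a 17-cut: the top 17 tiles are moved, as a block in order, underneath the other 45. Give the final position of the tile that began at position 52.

Track the tile from position 52 forward through each operation:
  after op 1 (in-shuffle): 52 → 41
  after op 2 (out-shuffle): 41 → 20
  after op 3 (cut 17): 20 → 3

3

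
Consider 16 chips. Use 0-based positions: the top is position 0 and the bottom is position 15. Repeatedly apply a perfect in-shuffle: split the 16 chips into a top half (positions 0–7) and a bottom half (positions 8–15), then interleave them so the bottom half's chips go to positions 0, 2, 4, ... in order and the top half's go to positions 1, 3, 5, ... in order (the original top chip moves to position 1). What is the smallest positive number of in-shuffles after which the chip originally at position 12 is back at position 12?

8

Follow position 12 under repeated in-shuffles:
12 → 8 → 0 → 1 → 3 → 7 → 15 → 14 → 12
It first returns after 8 in-shuffles.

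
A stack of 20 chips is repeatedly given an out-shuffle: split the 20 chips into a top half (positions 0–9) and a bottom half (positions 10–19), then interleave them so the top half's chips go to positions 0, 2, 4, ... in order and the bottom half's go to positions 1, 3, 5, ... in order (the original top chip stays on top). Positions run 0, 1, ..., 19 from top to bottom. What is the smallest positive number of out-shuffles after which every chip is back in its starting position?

The out-shuffle permutes the 20 positions with cycle lengths [1, 1, 18].
Every chip is home exactly when every cycle has completed a whole number of laps, i.e. after lcm(1, 18) = 18 out-shuffles.

18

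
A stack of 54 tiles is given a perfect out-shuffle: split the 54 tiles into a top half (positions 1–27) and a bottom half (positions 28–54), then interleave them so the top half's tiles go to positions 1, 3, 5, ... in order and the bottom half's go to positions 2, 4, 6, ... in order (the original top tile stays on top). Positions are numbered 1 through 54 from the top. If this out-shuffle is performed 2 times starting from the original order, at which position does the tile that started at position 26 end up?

48

Track the tile's position through each out-shuffle:
26 → 51 → 48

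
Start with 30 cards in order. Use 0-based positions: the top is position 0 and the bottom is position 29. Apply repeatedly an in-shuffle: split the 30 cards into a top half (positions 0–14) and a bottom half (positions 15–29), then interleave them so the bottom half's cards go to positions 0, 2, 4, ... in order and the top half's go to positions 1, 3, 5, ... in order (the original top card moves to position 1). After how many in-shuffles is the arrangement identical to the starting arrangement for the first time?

5

The in-shuffle permutes the 30 positions with cycle lengths [5, 5, 5, 5, 5, 5].
Every card is home exactly when every cycle has completed a whole number of laps, i.e. after lcm(5) = 5 in-shuffles.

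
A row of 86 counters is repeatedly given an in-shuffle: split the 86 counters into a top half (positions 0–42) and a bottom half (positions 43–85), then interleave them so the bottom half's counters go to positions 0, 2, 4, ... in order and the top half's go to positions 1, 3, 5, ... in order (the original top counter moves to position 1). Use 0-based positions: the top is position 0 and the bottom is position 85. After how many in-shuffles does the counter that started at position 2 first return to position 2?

Follow position 2 under repeated in-shuffles:
2 → 5 → 11 → 23 → 47 → 8 → 17 → 35 → ... → 2 (length 28)
It first returns after 28 in-shuffles.

28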